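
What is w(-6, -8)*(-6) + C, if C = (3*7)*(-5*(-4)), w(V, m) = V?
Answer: 456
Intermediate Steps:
C = 420 (C = 21*20 = 420)
w(-6, -8)*(-6) + C = -6*(-6) + 420 = 36 + 420 = 456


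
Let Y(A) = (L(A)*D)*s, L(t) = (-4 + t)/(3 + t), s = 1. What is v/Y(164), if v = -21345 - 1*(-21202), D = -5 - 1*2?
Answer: 23881/1120 ≈ 21.322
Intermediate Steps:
D = -7 (D = -5 - 2 = -7)
L(t) = (-4 + t)/(3 + t)
Y(A) = -7*(-4 + A)/(3 + A) (Y(A) = (((-4 + A)/(3 + A))*(-7))*1 = -7*(-4 + A)/(3 + A)*1 = -7*(-4 + A)/(3 + A))
v = -143 (v = -21345 + 21202 = -143)
v/Y(164) = -143*(3 + 164)/(7*(4 - 1*164)) = -143*167/(7*(4 - 164)) = -143/(7*(1/167)*(-160)) = -143/(-1120/167) = -143*(-167/1120) = 23881/1120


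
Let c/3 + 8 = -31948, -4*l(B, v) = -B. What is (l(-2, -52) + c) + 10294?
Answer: -171149/2 ≈ -85575.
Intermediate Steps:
l(B, v) = B/4 (l(B, v) = -(-1)*B/4 = B/4)
c = -95868 (c = -24 + 3*(-31948) = -24 - 95844 = -95868)
(l(-2, -52) + c) + 10294 = ((1/4)*(-2) - 95868) + 10294 = (-1/2 - 95868) + 10294 = -191737/2 + 10294 = -171149/2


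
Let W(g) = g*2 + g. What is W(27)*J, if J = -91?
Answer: -7371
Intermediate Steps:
W(g) = 3*g (W(g) = 2*g + g = 3*g)
W(27)*J = (3*27)*(-91) = 81*(-91) = -7371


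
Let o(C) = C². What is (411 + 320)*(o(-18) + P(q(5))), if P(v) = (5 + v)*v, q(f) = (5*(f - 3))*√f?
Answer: 602344 + 36550*√5 ≈ 6.8407e+5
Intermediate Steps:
q(f) = √f*(-15 + 5*f) (q(f) = (5*(-3 + f))*√f = (-15 + 5*f)*√f = √f*(-15 + 5*f))
P(v) = v*(5 + v)
(411 + 320)*(o(-18) + P(q(5))) = (411 + 320)*((-18)² + (5*√5*(-3 + 5))*(5 + 5*√5*(-3 + 5))) = 731*(324 + (5*√5*2)*(5 + 5*√5*2)) = 731*(324 + (10*√5)*(5 + 10*√5)) = 731*(324 + 10*√5*(5 + 10*√5)) = 236844 + 7310*√5*(5 + 10*√5)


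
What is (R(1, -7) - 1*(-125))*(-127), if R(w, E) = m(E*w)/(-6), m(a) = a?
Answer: -96139/6 ≈ -16023.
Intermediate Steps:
R(w, E) = -E*w/6 (R(w, E) = (E*w)/(-6) = (E*w)*(-⅙) = -E*w/6)
(R(1, -7) - 1*(-125))*(-127) = (-⅙*(-7)*1 - 1*(-125))*(-127) = (7/6 + 125)*(-127) = (757/6)*(-127) = -96139/6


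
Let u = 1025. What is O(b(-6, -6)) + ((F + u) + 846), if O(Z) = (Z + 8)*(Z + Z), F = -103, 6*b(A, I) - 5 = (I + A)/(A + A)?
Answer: 1786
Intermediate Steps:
b(A, I) = ⅚ + (A + I)/(12*A) (b(A, I) = ⅚ + ((I + A)/(A + A))/6 = ⅚ + ((A + I)/((2*A)))/6 = ⅚ + ((A + I)*(1/(2*A)))/6 = ⅚ + ((A + I)/(2*A))/6 = ⅚ + (A + I)/(12*A))
O(Z) = 2*Z*(8 + Z) (O(Z) = (8 + Z)*(2*Z) = 2*Z*(8 + Z))
O(b(-6, -6)) + ((F + u) + 846) = 2*((1/12)*(-6 + 11*(-6))/(-6))*(8 + (1/12)*(-6 + 11*(-6))/(-6)) + ((-103 + 1025) + 846) = 2*((1/12)*(-⅙)*(-6 - 66))*(8 + (1/12)*(-⅙)*(-6 - 66)) + (922 + 846) = 2*((1/12)*(-⅙)*(-72))*(8 + (1/12)*(-⅙)*(-72)) + 1768 = 2*1*(8 + 1) + 1768 = 2*1*9 + 1768 = 18 + 1768 = 1786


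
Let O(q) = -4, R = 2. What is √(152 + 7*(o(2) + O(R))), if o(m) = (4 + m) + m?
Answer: 6*√5 ≈ 13.416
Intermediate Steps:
o(m) = 4 + 2*m
√(152 + 7*(o(2) + O(R))) = √(152 + 7*((4 + 2*2) - 4)) = √(152 + 7*((4 + 4) - 4)) = √(152 + 7*(8 - 4)) = √(152 + 7*4) = √(152 + 28) = √180 = 6*√5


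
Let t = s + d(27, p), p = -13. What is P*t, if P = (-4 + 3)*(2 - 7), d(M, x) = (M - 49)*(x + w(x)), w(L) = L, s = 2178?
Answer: 13750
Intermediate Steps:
d(M, x) = 2*x*(-49 + M) (d(M, x) = (M - 49)*(x + x) = (-49 + M)*(2*x) = 2*x*(-49 + M))
t = 2750 (t = 2178 + 2*(-13)*(-49 + 27) = 2178 + 2*(-13)*(-22) = 2178 + 572 = 2750)
P = 5 (P = -1*(-5) = 5)
P*t = 5*2750 = 13750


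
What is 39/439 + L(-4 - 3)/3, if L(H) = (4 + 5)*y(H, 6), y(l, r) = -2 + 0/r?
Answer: -2595/439 ≈ -5.9112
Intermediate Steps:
y(l, r) = -2 (y(l, r) = -2 + 0 = -2)
L(H) = -18 (L(H) = (4 + 5)*(-2) = 9*(-2) = -18)
39/439 + L(-4 - 3)/3 = 39/439 - 18/3 = 39*(1/439) - 18*⅓ = 39/439 - 6 = -2595/439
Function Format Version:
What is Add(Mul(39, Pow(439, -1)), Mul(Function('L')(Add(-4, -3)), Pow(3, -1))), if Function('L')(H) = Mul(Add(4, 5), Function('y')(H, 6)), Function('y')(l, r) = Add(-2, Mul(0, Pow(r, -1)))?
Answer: Rational(-2595, 439) ≈ -5.9112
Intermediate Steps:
Function('y')(l, r) = -2 (Function('y')(l, r) = Add(-2, 0) = -2)
Function('L')(H) = -18 (Function('L')(H) = Mul(Add(4, 5), -2) = Mul(9, -2) = -18)
Add(Mul(39, Pow(439, -1)), Mul(Function('L')(Add(-4, -3)), Pow(3, -1))) = Add(Mul(39, Pow(439, -1)), Mul(-18, Pow(3, -1))) = Add(Mul(39, Rational(1, 439)), Mul(-18, Rational(1, 3))) = Add(Rational(39, 439), -6) = Rational(-2595, 439)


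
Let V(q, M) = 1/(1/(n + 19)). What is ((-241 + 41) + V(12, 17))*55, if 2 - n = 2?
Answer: -9955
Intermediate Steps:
n = 0 (n = 2 - 1*2 = 2 - 2 = 0)
V(q, M) = 19 (V(q, M) = 1/(1/(0 + 19)) = 1/(1/19) = 19)
((-241 + 41) + V(12, 17))*55 = ((-241 + 41) + 19)*55 = (-200 + 19)*55 = -181*55 = -9955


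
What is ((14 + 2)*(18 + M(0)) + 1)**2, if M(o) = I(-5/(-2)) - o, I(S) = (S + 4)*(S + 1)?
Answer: 426409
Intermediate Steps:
I(S) = (1 + S)*(4 + S) (I(S) = (4 + S)*(1 + S) = (1 + S)*(4 + S))
M(o) = 91/4 - o (M(o) = (4 + (-5/(-2))**2 + 5*(-5/(-2))) - o = (4 + (-5*(-1/2))**2 + 5*(-5*(-1/2))) - o = (4 + (5/2)**2 + 5*(5/2)) - o = (4 + 25/4 + 25/2) - o = 91/4 - o)
((14 + 2)*(18 + M(0)) + 1)**2 = ((14 + 2)*(18 + (91/4 - 1*0)) + 1)**2 = (16*(18 + (91/4 + 0)) + 1)**2 = (16*(18 + 91/4) + 1)**2 = (16*(163/4) + 1)**2 = (652 + 1)**2 = 653**2 = 426409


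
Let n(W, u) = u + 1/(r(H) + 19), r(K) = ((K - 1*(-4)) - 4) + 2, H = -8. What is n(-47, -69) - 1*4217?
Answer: -55717/13 ≈ -4285.9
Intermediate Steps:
r(K) = 2 + K (r(K) = ((K + 4) - 4) + 2 = ((4 + K) - 4) + 2 = K + 2 = 2 + K)
n(W, u) = 1/13 + u (n(W, u) = u + 1/((2 - 8) + 19) = u + 1/(-6 + 19) = u + 1/13 = 1/13 + u)
n(-47, -69) - 1*4217 = (1/13 - 69) - 1*4217 = -896/13 - 4217 = -55717/13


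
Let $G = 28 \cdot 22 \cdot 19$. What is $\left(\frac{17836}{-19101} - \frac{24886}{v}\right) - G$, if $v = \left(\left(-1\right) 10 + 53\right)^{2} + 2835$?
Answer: $- \frac{523852525223}{44734542} \approx -11710.0$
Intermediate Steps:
$v = 4684$ ($v = \left(-10 + 53\right)^{2} + 2835 = 43^{2} + 2835 = 1849 + 2835 = 4684$)
$G = 11704$ ($G = 616 \cdot 19 = 11704$)
$\left(\frac{17836}{-19101} - \frac{24886}{v}\right) - G = \left(\frac{17836}{-19101} - \frac{24886}{4684}\right) - 11704 = \left(17836 \left(- \frac{1}{19101}\right) - \frac{12443}{2342}\right) - 11704 = \left(- \frac{17836}{19101} - \frac{12443}{2342}\right) - 11704 = - \frac{279445655}{44734542} - 11704 = - \frac{523852525223}{44734542}$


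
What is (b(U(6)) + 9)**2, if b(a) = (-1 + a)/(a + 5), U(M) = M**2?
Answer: 163216/1681 ≈ 97.095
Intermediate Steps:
b(a) = (-1 + a)/(5 + a)
(b(U(6)) + 9)**2 = ((-1 + 6**2)/(5 + 6**2) + 9)**2 = ((-1 + 36)/(5 + 36) + 9)**2 = (35/41 + 9)**2 = (404/41)**2 = 163216/1681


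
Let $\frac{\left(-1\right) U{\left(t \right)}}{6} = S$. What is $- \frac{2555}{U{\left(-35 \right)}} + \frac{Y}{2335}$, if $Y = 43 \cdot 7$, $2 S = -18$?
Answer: $- \frac{5949671}{126090} \approx -47.186$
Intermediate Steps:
$S = -9$ ($S = \frac{1}{2} \left(-18\right) = -9$)
$Y = 301$
$U{\left(t \right)} = 54$ ($U{\left(t \right)} = \left(-6\right) \left(-9\right) = 54$)
$- \frac{2555}{U{\left(-35 \right)}} + \frac{Y}{2335} = - \frac{2555}{54} + \frac{301}{2335} = - \frac{5949671}{126090}$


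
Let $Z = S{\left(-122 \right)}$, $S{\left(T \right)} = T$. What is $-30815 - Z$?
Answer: $-30693$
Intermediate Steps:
$Z = -122$
$-30815 - Z = -30815 - -122 = -30815 + 122 = -30693$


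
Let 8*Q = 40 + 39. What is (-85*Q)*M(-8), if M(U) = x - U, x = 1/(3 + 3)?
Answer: -329035/48 ≈ -6854.9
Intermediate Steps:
x = ⅙ (x = 1/6 = ⅙ ≈ 0.16667)
Q = 79/8 (Q = (40 + 39)/8 = (⅛)*79 = 79/8 ≈ 9.8750)
M(U) = ⅙ - U
(-85*Q)*M(-8) = (-85*79/8)*(⅙ - 1*(-8)) = -6715*(⅙ + 8)/8 = -6715/8*49/6 = -329035/48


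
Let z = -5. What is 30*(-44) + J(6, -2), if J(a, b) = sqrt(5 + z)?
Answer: -1320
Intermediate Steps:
J(a, b) = 0 (J(a, b) = sqrt(5 - 5) = sqrt(0) = 0)
30*(-44) + J(6, -2) = 30*(-44) + 0 = -1320 + 0 = -1320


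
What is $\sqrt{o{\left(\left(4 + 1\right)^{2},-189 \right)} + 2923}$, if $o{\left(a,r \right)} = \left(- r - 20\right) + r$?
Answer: $\sqrt{2903} \approx 53.88$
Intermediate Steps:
$o{\left(a,r \right)} = -20$ ($o{\left(a,r \right)} = \left(-20 - r\right) + r = -20$)
$\sqrt{o{\left(\left(4 + 1\right)^{2},-189 \right)} + 2923} = \sqrt{-20 + 2923} = \sqrt{2903}$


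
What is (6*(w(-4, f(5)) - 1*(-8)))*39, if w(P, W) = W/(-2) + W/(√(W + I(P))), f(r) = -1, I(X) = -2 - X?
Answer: 1755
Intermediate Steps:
w(P, W) = -W/2 + W/√(-2 + W - P) (w(P, W) = W/(-2) + W/(√(W + (-2 - P))) = W*(-½) + W/(√(-2 + W - P)) = -W/2 + W/√(-2 + W - P))
(6*(w(-4, f(5)) - 1*(-8)))*39 = (6*((-½*(-1) - 1/√(-2 - 1 - 1*(-4))) - 1*(-8)))*39 = (6*((½ - 1/√(-2 - 1 + 4)) + 8))*39 = (6*((½ - 1/√1) + 8))*39 = (6*((½ - 1*1) + 8))*39 = (6*((½ - 1) + 8))*39 = (6*(-½ + 8))*39 = (6*(15/2))*39 = 45*39 = 1755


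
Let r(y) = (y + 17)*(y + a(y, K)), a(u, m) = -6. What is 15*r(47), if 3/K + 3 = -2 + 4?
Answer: 39360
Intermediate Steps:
K = -3 (K = 3/(-3 + (-2 + 4)) = 3/(-3 + 2) = 3/(-1) = 3*(-1) = -3)
r(y) = (-6 + y)*(17 + y) (r(y) = (y + 17)*(y - 6) = (17 + y)*(-6 + y) = (-6 + y)*(17 + y))
15*r(47) = 15*(-102 + 47² + 11*47) = 15*(-102 + 2209 + 517) = 15*2624 = 39360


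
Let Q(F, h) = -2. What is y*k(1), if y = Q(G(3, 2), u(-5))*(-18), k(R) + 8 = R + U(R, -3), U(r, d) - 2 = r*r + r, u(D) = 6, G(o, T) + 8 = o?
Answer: -108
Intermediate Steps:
G(o, T) = -8 + o
U(r, d) = 2 + r + r**2 (U(r, d) = 2 + (r*r + r) = 2 + (r**2 + r) = 2 + (r + r**2) = 2 + r + r**2)
k(R) = -6 + R**2 + 2*R (k(R) = -8 + (R + (2 + R + R**2)) = -8 + (2 + R**2 + 2*R) = -6 + R**2 + 2*R)
y = 36 (y = -2*(-18) = 36)
y*k(1) = 36*(-6 + 1**2 + 2*1) = 36*(-6 + 1 + 2) = 36*(-3) = -108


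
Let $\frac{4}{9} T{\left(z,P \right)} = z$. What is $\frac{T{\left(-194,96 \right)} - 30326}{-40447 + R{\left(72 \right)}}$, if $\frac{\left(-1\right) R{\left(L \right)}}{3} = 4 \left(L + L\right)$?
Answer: $\frac{2461}{3374} \approx 0.7294$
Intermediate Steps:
$T{\left(z,P \right)} = \frac{9 z}{4}$
$R{\left(L \right)} = - 24 L$ ($R{\left(L \right)} = - 3 \cdot 4 \left(L + L\right) = - 3 \cdot 4 \cdot 2 L = - 3 \cdot 8 L = - 24 L$)
$\frac{T{\left(-194,96 \right)} - 30326}{-40447 + R{\left(72 \right)}} = \frac{\frac{9}{4} \left(-194\right) - 30326}{-40447 - 1728} = \frac{- \frac{873}{2} - 30326}{-40447 - 1728} = - \frac{61525}{2 \left(-42175\right)} = \left(- \frac{61525}{2}\right) \left(- \frac{1}{42175}\right) = \frac{2461}{3374}$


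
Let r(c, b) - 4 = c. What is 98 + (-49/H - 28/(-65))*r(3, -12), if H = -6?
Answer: 61691/390 ≈ 158.18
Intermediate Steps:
r(c, b) = 4 + c
98 + (-49/H - 28/(-65))*r(3, -12) = 98 + (-49/(-6) - 28/(-65))*(4 + 3) = 98 + (-49*(-⅙) - 28*(-1/65))*7 = 98 + (49/6 + 28/65)*7 = 98 + (3353/390)*7 = 98 + 23471/390 = 61691/390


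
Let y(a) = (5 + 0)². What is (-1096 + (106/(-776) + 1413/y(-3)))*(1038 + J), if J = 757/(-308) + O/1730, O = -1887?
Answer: -2779213291982517/2584274000 ≈ -1.0754e+6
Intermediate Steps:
y(a) = 25 (y(a) = 5² = 25)
J = -945403/266420 (J = 757/(-308) - 1887/1730 = 757*(-1/308) - 1887*1/1730 = -757/308 - 1887/1730 = -945403/266420 ≈ -3.5485)
(-1096 + (106/(-776) + 1413/y(-3)))*(1038 + J) = (-1096 + (106/(-776) + 1413/25))*(1038 - 945403/266420) = (-1096 + (106*(-1/776) + 1413*(1/25)))*(275598557/266420) = (-1096 + (-53/388 + 1413/25))*(275598557/266420) = (-1096 + 546919/9700)*(275598557/266420) = -10084281/9700*275598557/266420 = -2779213291982517/2584274000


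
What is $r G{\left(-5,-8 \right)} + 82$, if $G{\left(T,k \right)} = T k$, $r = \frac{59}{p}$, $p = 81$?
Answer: $\frac{9002}{81} \approx 111.14$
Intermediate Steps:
$r = \frac{59}{81} \approx 0.7284$
$r G{\left(-5,-8 \right)} + 82 = \frac{59 \left(\left(-5\right) \left(-8\right)\right)}{81} + 82 = \frac{59}{81} \cdot 40 + 82 = \frac{2360}{81} + 82 = \frac{9002}{81}$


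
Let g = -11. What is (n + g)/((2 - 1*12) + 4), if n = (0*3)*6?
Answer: 11/6 ≈ 1.8333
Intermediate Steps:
n = 0 (n = 0*6 = 0)
(n + g)/((2 - 1*12) + 4) = (0 - 11)/((2 - 1*12) + 4) = -11/((2 - 12) + 4) = -11/(-10 + 4) = -11/(-6) = -11*(-⅙) = 11/6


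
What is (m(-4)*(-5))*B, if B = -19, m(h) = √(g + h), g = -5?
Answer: 285*I ≈ 285.0*I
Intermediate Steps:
m(h) = √(-5 + h)
(m(-4)*(-5))*B = (√(-5 - 4)*(-5))*(-19) = (√(-9)*(-5))*(-19) = ((3*I)*(-5))*(-19) = -15*I*(-19) = 285*I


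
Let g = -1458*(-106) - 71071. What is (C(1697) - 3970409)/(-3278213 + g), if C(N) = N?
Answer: 165363/133114 ≈ 1.2423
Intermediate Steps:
g = 83477 (g = 154548 - 71071 = 83477)
(C(1697) - 3970409)/(-3278213 + g) = (1697 - 3970409)/(-3278213 + 83477) = -3968712/(-3194736) = -3968712*(-1/3194736) = 165363/133114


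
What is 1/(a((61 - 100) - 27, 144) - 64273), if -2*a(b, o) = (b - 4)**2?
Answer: -1/66723 ≈ -1.4987e-5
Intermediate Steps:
a(b, o) = -(-4 + b)**2/2 (a(b, o) = -(b - 4)**2/2 = -(-4 + b)**2/2)
1/(a((61 - 100) - 27, 144) - 64273) = 1/(-(-4 + ((61 - 100) - 27))**2/2 - 64273) = 1/(-(-4 + (-39 - 27))**2/2 - 64273) = 1/(-(-4 - 66)**2/2 - 64273) = 1/(-1/2*(-70)**2 - 64273) = 1/(-1/2*4900 - 64273) = 1/(-2450 - 64273) = 1/(-66723) = -1/66723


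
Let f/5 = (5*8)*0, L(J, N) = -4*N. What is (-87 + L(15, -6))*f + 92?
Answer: 92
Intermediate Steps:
f = 0 (f = 5*((5*8)*0) = 5*(40*0) = 5*0 = 0)
(-87 + L(15, -6))*f + 92 = (-87 - 4*(-6))*0 + 92 = (-87 + 24)*0 + 92 = -63*0 + 92 = 0 + 92 = 92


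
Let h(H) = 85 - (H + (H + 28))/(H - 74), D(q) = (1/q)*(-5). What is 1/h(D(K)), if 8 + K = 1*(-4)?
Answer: 883/75401 ≈ 0.011711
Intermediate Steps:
K = -12 (K = -8 + 1*(-4) = -8 - 4 = -12)
D(q) = -5/q
h(H) = 85 - (28 + 2*H)/(-74 + H) (h(H) = 85 - (H + (28 + H))/(-74 + H) = 85 - (28 + 2*H)/(-74 + H))
1/h(D(K)) = 1/((-6318 + 83*(-5/(-12)))/(-74 - 5/(-12))) = 1/((-6318 + 83*(-5*(-1/12)))/(-74 - 5*(-1/12))) = 1/((-6318 + 83*(5/12))/(-74 + 5/12)) = 1/((-6318 + 415/12)/(-883/12)) = 1/(-12/883*(-75401/12)) = 1/(75401/883) = 883/75401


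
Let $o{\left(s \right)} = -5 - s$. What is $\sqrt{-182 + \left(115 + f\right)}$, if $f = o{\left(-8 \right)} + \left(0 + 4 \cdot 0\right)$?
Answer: $8 i \approx 8.0 i$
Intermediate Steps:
$f = 3$ ($f = \left(-5 - -8\right) + \left(0 + 4 \cdot 0\right) = \left(-5 + 8\right) + \left(0 + 0\right) = 3 + 0 = 3$)
$\sqrt{-182 + \left(115 + f\right)} = \sqrt{-182 + \left(115 + 3\right)} = \sqrt{-182 + 118} = \sqrt{-64} = 8 i$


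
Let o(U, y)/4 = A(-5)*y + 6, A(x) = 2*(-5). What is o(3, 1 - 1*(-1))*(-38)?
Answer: 2128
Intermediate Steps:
A(x) = -10
o(U, y) = 24 - 40*y (o(U, y) = 4*(-10*y + 6) = 4*(6 - 10*y) = 24 - 40*y)
o(3, 1 - 1*(-1))*(-38) = (24 - 40*(1 - 1*(-1)))*(-38) = (24 - 40*(1 + 1))*(-38) = (24 - 40*2)*(-38) = (24 - 80)*(-38) = -56*(-38) = 2128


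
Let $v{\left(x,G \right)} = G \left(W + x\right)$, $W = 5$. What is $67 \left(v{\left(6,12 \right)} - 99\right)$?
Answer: $2211$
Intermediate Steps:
$v{\left(x,G \right)} = G \left(5 + x\right)$
$67 \left(v{\left(6,12 \right)} - 99\right) = 67 \left(12 \left(5 + 6\right) - 99\right) = 67 \left(12 \cdot 11 - 99\right) = 67 \left(132 - 99\right) = 67 \cdot 33 = 2211$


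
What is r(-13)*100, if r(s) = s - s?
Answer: 0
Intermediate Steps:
r(s) = 0
r(-13)*100 = 0*100 = 0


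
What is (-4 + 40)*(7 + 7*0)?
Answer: 252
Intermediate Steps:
(-4 + 40)*(7 + 7*0) = 36*(7 + 0) = 36*7 = 252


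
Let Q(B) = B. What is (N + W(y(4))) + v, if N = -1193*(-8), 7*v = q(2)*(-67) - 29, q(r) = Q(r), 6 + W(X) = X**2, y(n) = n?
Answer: 66715/7 ≈ 9530.7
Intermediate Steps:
W(X) = -6 + X**2
q(r) = r
v = -163/7 (v = (2*(-67) - 29)/7 = (-134 - 29)/7 = (1/7)*(-163) = -163/7 ≈ -23.286)
N = 9544
(N + W(y(4))) + v = (9544 + (-6 + 4**2)) - 163/7 = (9544 + (-6 + 16)) - 163/7 = (9544 + 10) - 163/7 = 9554 - 163/7 = 66715/7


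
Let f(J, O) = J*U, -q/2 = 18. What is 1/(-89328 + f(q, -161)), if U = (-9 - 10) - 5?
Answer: -1/88464 ≈ -1.1304e-5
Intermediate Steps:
U = -24 (U = -19 - 5 = -24)
q = -36 (q = -2*18 = -36)
f(J, O) = -24*J (f(J, O) = J*(-24) = -24*J)
1/(-89328 + f(q, -161)) = 1/(-89328 - 24*(-36)) = 1/(-89328 + 864) = 1/(-88464) = -1/88464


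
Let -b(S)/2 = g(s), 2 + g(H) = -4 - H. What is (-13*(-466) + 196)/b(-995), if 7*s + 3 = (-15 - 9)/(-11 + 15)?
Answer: 21889/33 ≈ 663.30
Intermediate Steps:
s = -9/7 (s = -3/7 + ((-15 - 9)/(-11 + 15))/7 = -3/7 + (-24/4)/7 = -3/7 + (-24*¼)/7 = -3/7 + (⅐)*(-6) = -3/7 - 6/7 = -9/7 ≈ -1.2857)
g(H) = -6 - H (g(H) = -2 + (-4 - H) = -6 - H)
b(S) = 66/7 (b(S) = -2*(-6 - 1*(-9/7)) = -2*(-6 + 9/7) = -2*(-33/7) = 66/7)
(-13*(-466) + 196)/b(-995) = (-13*(-466) + 196)/(66/7) = (6058 + 196)*(7/66) = 6254*(7/66) = 21889/33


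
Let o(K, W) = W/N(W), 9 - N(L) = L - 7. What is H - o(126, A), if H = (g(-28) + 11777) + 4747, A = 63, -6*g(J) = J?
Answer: 2330731/141 ≈ 16530.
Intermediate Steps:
N(L) = 16 - L (N(L) = 9 - (L - 7) = 9 - (-7 + L) = 9 + (7 - L) = 16 - L)
g(J) = -J/6
H = 49586/3 (H = (-⅙*(-28) + 11777) + 4747 = (14/3 + 11777) + 4747 = 35345/3 + 4747 = 49586/3 ≈ 16529.)
o(K, W) = W/(16 - W)
H - o(126, A) = 49586/3 - (-1)*63/(-16 + 63) = 49586/3 - (-1)*63/47 = 49586/3 - 1*(-63/47) = 49586/3 + 63/47 = 2330731/141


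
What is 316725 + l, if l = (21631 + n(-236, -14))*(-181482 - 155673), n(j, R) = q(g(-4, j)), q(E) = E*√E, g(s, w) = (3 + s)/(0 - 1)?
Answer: -7293020235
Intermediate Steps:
g(s, w) = -3 - s (g(s, w) = (3 + s)/(-1) = (3 + s)*(-1) = -3 - s)
q(E) = E^(3/2)
n(j, R) = 1 (n(j, R) = (-3 - 1*(-4))^(3/2) = (-3 + 4)^(3/2) = 1^(3/2) = 1)
l = -7293336960 (l = (21631 + 1)*(-181482 - 155673) = 21632*(-337155) = -7293336960)
316725 + l = 316725 - 7293336960 = -7293020235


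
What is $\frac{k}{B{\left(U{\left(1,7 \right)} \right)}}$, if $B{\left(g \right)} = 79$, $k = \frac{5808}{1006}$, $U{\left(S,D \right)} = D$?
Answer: $\frac{2904}{39737} \approx 0.073081$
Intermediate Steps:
$k = \frac{2904}{503}$ ($k = 5808 \cdot \frac{1}{1006} = \frac{2904}{503} \approx 5.7734$)
$\frac{k}{B{\left(U{\left(1,7 \right)} \right)}} = \frac{2904}{503 \cdot 79} = \frac{2904}{503} \cdot \frac{1}{79} = \frac{2904}{39737}$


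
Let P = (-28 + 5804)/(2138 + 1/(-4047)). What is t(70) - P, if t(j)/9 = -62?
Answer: -4851462102/8652485 ≈ -560.70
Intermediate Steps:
t(j) = -558 (t(j) = 9*(-62) = -558)
P = 23375472/8652485 (P = 5776/(2138 - 1/4047) = 5776/(8652485/4047) = 5776*(4047/8652485) = 23375472/8652485 ≈ 2.7016)
t(70) - P = -558 - 1*23375472/8652485 = -558 - 23375472/8652485 = -4851462102/8652485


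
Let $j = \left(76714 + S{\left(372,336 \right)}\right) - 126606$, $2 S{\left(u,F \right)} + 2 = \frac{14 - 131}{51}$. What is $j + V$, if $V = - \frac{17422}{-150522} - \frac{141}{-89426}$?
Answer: $- \frac{2854311038840807}{57207466581} \approx -49894.0$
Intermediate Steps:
$S{\left(u,F \right)} = - \frac{73}{34}$ ($S{\left(u,F \right)} = -1 + \frac{\left(14 - 131\right) \frac{1}{51}}{2} = -1 + \frac{\left(-117\right) \frac{1}{51}}{2} = -1 + \frac{1}{2} \left(- \frac{39}{17}\right) = -1 - \frac{39}{34} = - \frac{73}{34}$)
$V = \frac{789601687}{6730290186}$ ($V = \left(-17422\right) \left(- \frac{1}{150522}\right) - - \frac{141}{89426} = \frac{8711}{75261} + \frac{141}{89426} = \frac{789601687}{6730290186} \approx 0.11732$)
$j = - \frac{1696401}{34}$ ($j = \left(76714 - \frac{73}{34}\right) - 126606 = \frac{2608203}{34} - 126606 = - \frac{1696401}{34} \approx -49894.0$)
$j + V = - \frac{1696401}{34} + \frac{789601687}{6730290186} = - \frac{2854311038840807}{57207466581}$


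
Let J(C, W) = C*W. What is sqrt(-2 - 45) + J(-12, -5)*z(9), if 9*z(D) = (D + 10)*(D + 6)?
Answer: 1900 + I*sqrt(47) ≈ 1900.0 + 6.8557*I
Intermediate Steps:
z(D) = (6 + D)*(10 + D)/9 (z(D) = ((D + 10)*(D + 6))/9 = ((10 + D)*(6 + D))/9 = ((6 + D)*(10 + D))/9 = (6 + D)*(10 + D)/9)
sqrt(-2 - 45) + J(-12, -5)*z(9) = sqrt(-2 - 45) + (-12*(-5))*(20/3 + (1/9)*9**2 + (16/9)*9) = sqrt(-47) + 60*(20/3 + (1/9)*81 + 16) = I*sqrt(47) + 60*(20/3 + 9 + 16) = I*sqrt(47) + 60*(95/3) = I*sqrt(47) + 1900 = 1900 + I*sqrt(47)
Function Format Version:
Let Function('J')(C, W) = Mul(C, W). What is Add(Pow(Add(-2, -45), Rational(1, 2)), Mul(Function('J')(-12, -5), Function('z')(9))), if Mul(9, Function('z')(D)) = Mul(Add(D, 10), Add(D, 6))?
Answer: Add(1900, Mul(I, Pow(47, Rational(1, 2)))) ≈ Add(1900.0, Mul(6.8557, I))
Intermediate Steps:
Function('z')(D) = Mul(Rational(1, 9), Add(6, D), Add(10, D)) (Function('z')(D) = Mul(Rational(1, 9), Mul(Add(D, 10), Add(D, 6))) = Mul(Rational(1, 9), Mul(Add(10, D), Add(6, D))) = Mul(Rational(1, 9), Mul(Add(6, D), Add(10, D))) = Mul(Rational(1, 9), Add(6, D), Add(10, D)))
Add(Pow(Add(-2, -45), Rational(1, 2)), Mul(Function('J')(-12, -5), Function('z')(9))) = Add(Pow(Add(-2, -45), Rational(1, 2)), Mul(Mul(-12, -5), Add(Rational(20, 3), Mul(Rational(1, 9), Pow(9, 2)), Mul(Rational(16, 9), 9)))) = Add(Pow(-47, Rational(1, 2)), Mul(60, Add(Rational(20, 3), Mul(Rational(1, 9), 81), 16))) = Add(Mul(I, Pow(47, Rational(1, 2))), Mul(60, Add(Rational(20, 3), 9, 16))) = Add(Mul(I, Pow(47, Rational(1, 2))), Mul(60, Rational(95, 3))) = Add(Mul(I, Pow(47, Rational(1, 2))), 1900) = Add(1900, Mul(I, Pow(47, Rational(1, 2))))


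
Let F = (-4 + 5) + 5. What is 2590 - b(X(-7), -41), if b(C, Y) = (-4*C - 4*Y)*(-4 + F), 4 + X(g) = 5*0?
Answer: 2230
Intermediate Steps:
X(g) = -4 (X(g) = -4 + 5*0 = -4 + 0 = -4)
F = 6 (F = 1 + 5 = 6)
b(C, Y) = -8*C - 8*Y (b(C, Y) = (-4*C - 4*Y)*(-4 + 6) = (-4*C - 4*Y)*2 = -8*C - 8*Y)
2590 - b(X(-7), -41) = 2590 - (-8*(-4) - 8*(-41)) = 2590 - (32 + 328) = 2590 - 1*360 = 2590 - 360 = 2230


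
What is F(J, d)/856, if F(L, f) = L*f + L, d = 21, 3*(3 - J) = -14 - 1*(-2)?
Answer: 77/428 ≈ 0.17991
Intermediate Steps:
J = 7 (J = 3 - (-14 - 1*(-2))/3 = 3 - (-14 + 2)/3 = 3 - ⅓*(-12) = 3 + 4 = 7)
F(L, f) = L + L*f
F(J, d)/856 = (7*(1 + 21))/856 = (7*22)*(1/856) = 154*(1/856) = 77/428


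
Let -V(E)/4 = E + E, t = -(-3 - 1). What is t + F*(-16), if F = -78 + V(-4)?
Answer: 740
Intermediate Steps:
t = 4 (t = -1*(-4) = 4)
V(E) = -8*E (V(E) = -4*(E + E) = -8*E)
F = -46 (F = -78 - 8*(-4) = -78 + 32 = -46)
t + F*(-16) = 4 - 46*(-16) = 4 + 736 = 740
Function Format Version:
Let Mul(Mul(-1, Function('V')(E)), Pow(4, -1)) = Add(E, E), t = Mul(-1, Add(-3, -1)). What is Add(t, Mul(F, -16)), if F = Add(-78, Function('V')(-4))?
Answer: 740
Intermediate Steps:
t = 4 (t = Mul(-1, -4) = 4)
Function('V')(E) = Mul(-8, E) (Function('V')(E) = Mul(-4, Add(E, E)) = Mul(-4, Mul(2, E)) = Mul(-8, E))
F = -46 (F = Add(-78, Mul(-8, -4)) = Add(-78, 32) = -46)
Add(t, Mul(F, -16)) = Add(4, Mul(-46, -16)) = Add(4, 736) = 740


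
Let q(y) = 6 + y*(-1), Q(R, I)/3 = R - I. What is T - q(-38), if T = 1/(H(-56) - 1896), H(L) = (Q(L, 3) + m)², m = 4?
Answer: -1233451/28033 ≈ -44.000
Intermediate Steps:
Q(R, I) = -3*I + 3*R (Q(R, I) = 3*(R - I) = -3*I + 3*R)
H(L) = (-5 + 3*L)² (H(L) = ((-3*3 + 3*L) + 4)² = ((-9 + 3*L) + 4)² = (-5 + 3*L)²)
T = 1/28033 (T = 1/((-5 + 3*(-56))² - 1896) = 1/((-5 - 168)² - 1896) = 1/((-173)² - 1896) = 1/(29929 - 1896) = 1/28033 ≈ 3.5672e-5)
q(y) = 6 - y
T - q(-38) = 1/28033 - (6 - 1*(-38)) = 1/28033 - (6 + 38) = 1/28033 - 1*44 = 1/28033 - 44 = -1233451/28033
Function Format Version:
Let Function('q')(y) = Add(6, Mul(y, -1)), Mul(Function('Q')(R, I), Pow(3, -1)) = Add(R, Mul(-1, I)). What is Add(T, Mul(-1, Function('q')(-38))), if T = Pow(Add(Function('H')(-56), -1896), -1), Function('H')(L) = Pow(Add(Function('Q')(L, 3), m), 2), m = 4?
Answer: Rational(-1233451, 28033) ≈ -44.000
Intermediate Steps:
Function('Q')(R, I) = Add(Mul(-3, I), Mul(3, R)) (Function('Q')(R, I) = Mul(3, Add(R, Mul(-1, I))) = Add(Mul(-3, I), Mul(3, R)))
Function('H')(L) = Pow(Add(-5, Mul(3, L)), 2) (Function('H')(L) = Pow(Add(Add(Mul(-3, 3), Mul(3, L)), 4), 2) = Pow(Add(Add(-9, Mul(3, L)), 4), 2) = Pow(Add(-5, Mul(3, L)), 2))
T = Rational(1, 28033) (T = Pow(Add(Pow(Add(-5, Mul(3, -56)), 2), -1896), -1) = Pow(Add(Pow(Add(-5, -168), 2), -1896), -1) = Pow(Add(Pow(-173, 2), -1896), -1) = Pow(Add(29929, -1896), -1) = Pow(28033, -1) = Rational(1, 28033) ≈ 3.5672e-5)
Function('q')(y) = Add(6, Mul(-1, y))
Add(T, Mul(-1, Function('q')(-38))) = Add(Rational(1, 28033), Mul(-1, Add(6, Mul(-1, -38)))) = Add(Rational(1, 28033), Mul(-1, Add(6, 38))) = Add(Rational(1, 28033), Mul(-1, 44)) = Add(Rational(1, 28033), -44) = Rational(-1233451, 28033)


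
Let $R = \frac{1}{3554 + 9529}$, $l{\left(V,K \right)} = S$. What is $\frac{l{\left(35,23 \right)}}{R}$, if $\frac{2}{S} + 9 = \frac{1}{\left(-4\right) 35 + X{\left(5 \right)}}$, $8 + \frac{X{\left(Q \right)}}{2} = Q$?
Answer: $- \frac{3820236}{1315} \approx -2905.1$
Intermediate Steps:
$X{\left(Q \right)} = -16 + 2 Q$
$S = - \frac{292}{1315}$ ($S = \frac{2}{-9 + \frac{1}{\left(-4\right) 35 + \left(-16 + 2 \cdot 5\right)}} = \frac{2}{-9 + \frac{1}{-140 + \left(-16 + 10\right)}} = \frac{2}{-9 + \frac{1}{-140 - 6}} = \frac{2}{-9 + \frac{1}{-146}} = \frac{2}{-9 - \frac{1}{146}} = \frac{2}{- \frac{1315}{146}} = 2 \left(- \frac{146}{1315}\right) = - \frac{292}{1315} \approx -0.22205$)
$l{\left(V,K \right)} = - \frac{292}{1315}$
$R = \frac{1}{13083} \approx 7.6435 \cdot 10^{-5}$
$\frac{l{\left(35,23 \right)}}{R} = - \frac{292 \frac{1}{\frac{1}{13083}}}{1315} = \left(- \frac{292}{1315}\right) 13083 = - \frac{3820236}{1315}$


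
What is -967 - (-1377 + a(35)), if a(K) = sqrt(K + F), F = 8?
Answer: 410 - sqrt(43) ≈ 403.44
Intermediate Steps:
a(K) = sqrt(8 + K) (a(K) = sqrt(K + 8) = sqrt(8 + K))
-967 - (-1377 + a(35)) = -967 - (-1377 + sqrt(8 + 35)) = -967 - (-1377 + sqrt(43)) = -967 + (1377 - sqrt(43)) = 410 - sqrt(43)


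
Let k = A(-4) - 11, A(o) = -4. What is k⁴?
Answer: 50625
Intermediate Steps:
k = -15 (k = -4 - 11 = -15)
k⁴ = (-15)⁴ = 50625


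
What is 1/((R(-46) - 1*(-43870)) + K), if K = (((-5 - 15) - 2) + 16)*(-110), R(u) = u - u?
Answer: 1/44530 ≈ 2.2457e-5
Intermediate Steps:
R(u) = 0
K = 660 (K = ((-20 - 2) + 16)*(-110) = (-22 + 16)*(-110) = -6*(-110) = 660)
1/((R(-46) - 1*(-43870)) + K) = 1/((0 - 1*(-43870)) + 660) = 1/((0 + 43870) + 660) = 1/(43870 + 660) = 1/44530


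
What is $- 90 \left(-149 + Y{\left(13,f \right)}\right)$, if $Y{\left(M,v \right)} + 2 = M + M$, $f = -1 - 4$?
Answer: $11250$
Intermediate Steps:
$f = -5$ ($f = -1 - 4 = -5$)
$Y{\left(M,v \right)} = -2 + 2 M$ ($Y{\left(M,v \right)} = -2 + \left(M + M\right) = -2 + 2 M$)
$- 90 \left(-149 + Y{\left(13,f \right)}\right) = - 90 \left(-149 + \left(-2 + 2 \cdot 13\right)\right) = - 90 \left(-149 + \left(-2 + 26\right)\right) = - 90 \left(-149 + 24\right) = \left(-90\right) \left(-125\right) = 11250$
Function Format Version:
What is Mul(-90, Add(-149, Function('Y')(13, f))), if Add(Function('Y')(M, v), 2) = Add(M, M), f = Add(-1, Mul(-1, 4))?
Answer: 11250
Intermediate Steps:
f = -5 (f = Add(-1, -4) = -5)
Function('Y')(M, v) = Add(-2, Mul(2, M)) (Function('Y')(M, v) = Add(-2, Add(M, M)) = Add(-2, Mul(2, M)))
Mul(-90, Add(-149, Function('Y')(13, f))) = Mul(-90, Add(-149, Add(-2, Mul(2, 13)))) = Mul(-90, Add(-149, Add(-2, 26))) = Mul(-90, Add(-149, 24)) = Mul(-90, -125) = 11250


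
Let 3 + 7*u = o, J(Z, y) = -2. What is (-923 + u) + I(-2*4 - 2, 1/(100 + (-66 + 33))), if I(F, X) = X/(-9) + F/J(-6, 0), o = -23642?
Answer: -18132820/4221 ≈ -4295.9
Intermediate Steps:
u = -23645/7 (u = -3/7 + (⅐)*(-23642) = -3/7 - 23642/7 = -23645/7 ≈ -3377.9)
I(F, X) = -F/2 - X/9 (I(F, X) = X/(-9) + F/(-2) = X*(-⅑) + F*(-½) = -X/9 - F/2 = -F/2 - X/9)
(-923 + u) + I(-2*4 - 2, 1/(100 + (-66 + 33))) = (-923 - 23645/7) + (-(-2*4 - 2)/2 - 1/(9*(100 + (-66 + 33)))) = -30106/7 + (-(-8 - 2)/2 - 1/(9*(100 - 33))) = -30106/7 + (-½*(-10) - ⅑/67) = -30106/7 + (5 - ⅑*1/67) = -30106/7 + (5 - 1/603) = -30106/7 + 3014/603 = -18132820/4221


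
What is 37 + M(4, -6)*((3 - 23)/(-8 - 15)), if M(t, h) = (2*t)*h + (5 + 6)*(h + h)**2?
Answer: 31571/23 ≈ 1372.7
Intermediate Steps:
M(t, h) = 44*h**2 + 2*h*t (M(t, h) = 2*h*t + 11*(2*h)**2 = 2*h*t + 11*(4*h**2) = 2*h*t + 44*h**2 = 44*h**2 + 2*h*t)
37 + M(4, -6)*((3 - 23)/(-8 - 15)) = 37 + (2*(-6)*(4 + 22*(-6)))*((3 - 23)/(-8 - 15)) = 37 + (2*(-6)*(4 - 132))*(-20/(-23)) = 37 + (2*(-6)*(-128))*(-20*(-1/23)) = 37 + 1536*(20/23) = 37 + 30720/23 = 31571/23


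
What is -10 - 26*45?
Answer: -1180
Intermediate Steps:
-10 - 26*45 = -10 - 1170 = -1180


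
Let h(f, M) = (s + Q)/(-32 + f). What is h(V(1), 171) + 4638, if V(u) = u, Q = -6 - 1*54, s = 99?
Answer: 143739/31 ≈ 4636.7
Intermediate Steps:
Q = -60 (Q = -6 - 54 = -60)
h(f, M) = 39/(-32 + f) (h(f, M) = (99 - 60)/(-32 + f) = 39/(-32 + f))
h(V(1), 171) + 4638 = 39/(-32 + 1) + 4638 = 39/(-31) + 4638 = 39*(-1/31) + 4638 = -39/31 + 4638 = 143739/31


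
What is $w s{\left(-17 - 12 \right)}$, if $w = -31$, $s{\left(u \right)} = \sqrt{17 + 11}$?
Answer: $- 62 \sqrt{7} \approx -164.04$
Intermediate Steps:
$s{\left(u \right)} = 2 \sqrt{7}$ ($s{\left(u \right)} = \sqrt{28} = 2 \sqrt{7}$)
$w s{\left(-17 - 12 \right)} = - 31 \cdot 2 \sqrt{7} = - 62 \sqrt{7}$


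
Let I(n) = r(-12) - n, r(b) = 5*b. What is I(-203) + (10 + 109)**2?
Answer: 14304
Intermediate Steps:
I(n) = -60 - n (I(n) = 5*(-12) - n = -60 - n)
I(-203) + (10 + 109)**2 = (-60 - 1*(-203)) + (10 + 109)**2 = (-60 + 203) + 119**2 = 143 + 14161 = 14304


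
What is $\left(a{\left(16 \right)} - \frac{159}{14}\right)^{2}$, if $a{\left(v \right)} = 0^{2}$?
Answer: $\frac{25281}{196} \approx 128.98$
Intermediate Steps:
$a{\left(v \right)} = 0$
$\left(a{\left(16 \right)} - \frac{159}{14}\right)^{2} = \left(0 - \frac{159}{14}\right)^{2} = \left(- \frac{159}{14}\right)^{2} = \frac{25281}{196}$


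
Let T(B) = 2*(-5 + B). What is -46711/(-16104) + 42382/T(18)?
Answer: 341867107/209352 ≈ 1633.0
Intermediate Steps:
T(B) = -10 + 2*B
-46711/(-16104) + 42382/T(18) = -46711/(-16104) + 42382/(-10 + 2*18) = -46711*(-1/16104) + 42382/(-10 + 36) = 46711/16104 + 42382/26 = 46711/16104 + 42382*(1/26) = 46711/16104 + 21191/13 = 341867107/209352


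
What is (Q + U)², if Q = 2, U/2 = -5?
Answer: 64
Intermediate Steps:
U = -10 (U = 2*(-5) = -10)
(Q + U)² = (2 - 10)² = (-8)² = 64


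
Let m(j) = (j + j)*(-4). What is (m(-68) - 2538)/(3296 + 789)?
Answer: -1994/4085 ≈ -0.48813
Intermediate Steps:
m(j) = -8*j (m(j) = (2*j)*(-4) = -8*j)
(m(-68) - 2538)/(3296 + 789) = (-8*(-68) - 2538)/(3296 + 789) = (544 - 2538)/4085 = -1994*1/4085 = -1994/4085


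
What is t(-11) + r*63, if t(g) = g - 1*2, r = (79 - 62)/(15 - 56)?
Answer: -1604/41 ≈ -39.122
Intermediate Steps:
r = -17/41 (r = 17/(-41) = 17*(-1/41) = -17/41 ≈ -0.41463)
t(g) = -2 + g (t(g) = g - 2 = -2 + g)
t(-11) + r*63 = (-2 - 11) - 17/41*63 = -13 - 1071/41 = -1604/41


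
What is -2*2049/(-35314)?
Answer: 2049/17657 ≈ 0.11604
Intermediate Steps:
-2*2049/(-35314) = -4098*(-1/35314) = 2049/17657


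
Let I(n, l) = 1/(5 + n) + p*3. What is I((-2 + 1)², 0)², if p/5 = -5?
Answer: 201601/36 ≈ 5600.0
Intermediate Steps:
p = -25 (p = 5*(-5) = -25)
I(n, l) = -75 + 1/(5 + n) (I(n, l) = 1/(5 + n) - 25*3 = 1/(5 + n) - 75 = -75 + 1/(5 + n))
I((-2 + 1)², 0)² = ((-374 - 75*(-2 + 1)²)/(5 + (-2 + 1)²))² = ((-374 - 75*(-1)²)/(5 + (-1)²))² = ((-374 - 75*1)/(5 + 1))² = ((-374 - 75)/6)² = ((⅙)*(-449))² = (-449/6)² = 201601/36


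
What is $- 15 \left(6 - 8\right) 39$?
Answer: $1170$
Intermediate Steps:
$- 15 \left(6 - 8\right) 39 = \left(-15\right) \left(-2\right) 39 = 30 \cdot 39 = 1170$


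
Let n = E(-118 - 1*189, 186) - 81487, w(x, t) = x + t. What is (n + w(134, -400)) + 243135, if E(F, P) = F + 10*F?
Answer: 158005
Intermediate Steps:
E(F, P) = 11*F
w(x, t) = t + x
n = -84864 (n = 11*(-118 - 1*189) - 81487 = 11*(-118 - 189) - 81487 = 11*(-307) - 81487 = -3377 - 81487 = -84864)
(n + w(134, -400)) + 243135 = (-84864 + (-400 + 134)) + 243135 = (-84864 - 266) + 243135 = -85130 + 243135 = 158005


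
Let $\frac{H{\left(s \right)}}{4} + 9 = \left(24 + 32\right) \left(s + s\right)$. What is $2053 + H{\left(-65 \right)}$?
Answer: $-27103$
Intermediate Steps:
$H{\left(s \right)} = -36 + 448 s$ ($H{\left(s \right)} = -36 + 4 \left(24 + 32\right) \left(s + s\right) = -36 + 4 \cdot 56 \cdot 2 s = -36 + 4 \cdot 112 s = -36 + 448 s$)
$2053 + H{\left(-65 \right)} = 2053 + \left(-36 + 448 \left(-65\right)\right) = 2053 - 29156 = -27103$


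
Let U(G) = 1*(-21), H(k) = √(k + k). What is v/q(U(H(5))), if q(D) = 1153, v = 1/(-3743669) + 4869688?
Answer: 18230500005271/4316450357 ≈ 4223.5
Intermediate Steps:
v = 18230500005271/3743669 (v = -1/3743669 + 4869688 = 18230500005271/3743669 ≈ 4.8697e+6)
H(k) = √2*√k (H(k) = √(2*k) = √2*√k)
U(G) = -21
v/q(U(H(5))) = (18230500005271/3743669)/1153 = (18230500005271/3743669)*(1/1153) = 18230500005271/4316450357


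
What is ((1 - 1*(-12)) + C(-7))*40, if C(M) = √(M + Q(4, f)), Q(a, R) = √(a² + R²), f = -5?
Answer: 520 + 40*√(-7 + √41) ≈ 520.0 + 30.903*I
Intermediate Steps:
Q(a, R) = √(R² + a²)
C(M) = √(M + √41) (C(M) = √(M + √((-5)² + 4²)) = √(M + √(25 + 16)) = √(M + √41))
((1 - 1*(-12)) + C(-7))*40 = ((1 - 1*(-12)) + √(-7 + √41))*40 = ((1 + 12) + √(-7 + √41))*40 = (13 + √(-7 + √41))*40 = 520 + 40*√(-7 + √41)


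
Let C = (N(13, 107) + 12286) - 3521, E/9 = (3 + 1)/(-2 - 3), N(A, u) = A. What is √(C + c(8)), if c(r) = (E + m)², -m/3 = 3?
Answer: √226011/5 ≈ 95.081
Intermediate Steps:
m = -9 (m = -3*3 = -9)
E = -36/5 (E = 9*((3 + 1)/(-2 - 3)) = 9*(4/(-5)) = 9*(4*(-⅕)) = 9*(-⅘) = -36/5 ≈ -7.2000)
c(r) = 6561/25 (c(r) = (-36/5 - 9)² = (-81/5)² = 6561/25)
C = 8778 (C = (13 + 12286) - 3521 = 12299 - 3521 = 8778)
√(C + c(8)) = √(8778 + 6561/25) = √(226011/25) = √226011/5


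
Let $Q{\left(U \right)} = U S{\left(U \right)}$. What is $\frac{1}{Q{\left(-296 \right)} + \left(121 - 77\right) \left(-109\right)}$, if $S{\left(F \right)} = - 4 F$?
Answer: $- \frac{1}{355260} \approx -2.8148 \cdot 10^{-6}$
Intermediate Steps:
$Q{\left(U \right)} = - 4 U^{2}$ ($Q{\left(U \right)} = U \left(- 4 U\right) = - 4 U^{2}$)
$\frac{1}{Q{\left(-296 \right)} + \left(121 - 77\right) \left(-109\right)} = \frac{1}{- 4 \left(-296\right)^{2} + \left(121 - 77\right) \left(-109\right)} = \frac{1}{\left(-4\right) 87616 + 44 \left(-109\right)} = \frac{1}{-350464 - 4796} = \frac{1}{-355260} = - \frac{1}{355260}$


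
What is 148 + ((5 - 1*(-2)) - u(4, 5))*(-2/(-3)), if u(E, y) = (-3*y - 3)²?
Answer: -190/3 ≈ -63.333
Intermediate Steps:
u(E, y) = (-3 - 3*y)²
148 + ((5 - 1*(-2)) - u(4, 5))*(-2/(-3)) = 148 + ((5 - 1*(-2)) - 9*(1 + 5)²)*(-2/(-3)) = 148 + ((5 + 2) - 9*6²)*(-2*(-⅓)) = 148 + (7 - 9*36)*(⅔) = 148 + (7 - 1*324)*(⅔) = 148 + (7 - 324)*(⅔) = 148 - 317*⅔ = 148 - 634/3 = -190/3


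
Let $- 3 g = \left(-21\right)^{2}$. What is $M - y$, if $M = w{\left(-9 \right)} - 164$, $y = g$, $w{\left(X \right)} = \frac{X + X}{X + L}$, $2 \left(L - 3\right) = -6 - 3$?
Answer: $- \frac{107}{7} \approx -15.286$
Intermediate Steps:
$L = - \frac{3}{2}$ ($L = 3 + \frac{-6 - 3}{2} = 3 + \frac{1}{2} \left(-9\right) = 3 - \frac{9}{2} = - \frac{3}{2} \approx -1.5$)
$w{\left(X \right)} = \frac{2 X}{- \frac{3}{2} + X}$ ($w{\left(X \right)} = \frac{X + X}{X - \frac{3}{2}} = \frac{2 X}{- \frac{3}{2} + X}$)
$g = -147$ ($g = - \frac{\left(-21\right)^{2}}{3} = \left(- \frac{1}{3}\right) 441 = -147$)
$y = -147$
$M = - \frac{1136}{7}$ ($M = 4 \left(-9\right) \frac{1}{-3 + 2 \left(-9\right)} - 164 = 4 \left(-9\right) \frac{1}{-3 - 18} - 164 = 4 \left(-9\right) \frac{1}{-21} - 164 = 4 \left(-9\right) \left(- \frac{1}{21}\right) - 164 = \frac{12}{7} - 164 = - \frac{1136}{7} \approx -162.29$)
$M - y = - \frac{1136}{7} - -147 = - \frac{1136}{7} + 147 = - \frac{107}{7}$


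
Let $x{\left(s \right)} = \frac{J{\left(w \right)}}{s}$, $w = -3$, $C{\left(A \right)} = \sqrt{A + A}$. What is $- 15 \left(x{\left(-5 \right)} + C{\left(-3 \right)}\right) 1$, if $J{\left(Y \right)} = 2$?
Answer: $6 - 15 i \sqrt{6} \approx 6.0 - 36.742 i$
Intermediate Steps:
$C{\left(A \right)} = \sqrt{2} \sqrt{A}$ ($C{\left(A \right)} = \sqrt{2 A} = \sqrt{2} \sqrt{A}$)
$x{\left(s \right)} = \frac{2}{s}$
$- 15 \left(x{\left(-5 \right)} + C{\left(-3 \right)}\right) 1 = - 15 \left(\frac{2}{-5} + \sqrt{2} \sqrt{-3}\right) 1 = - 15 \left(2 \left(- \frac{1}{5}\right) + \sqrt{2} i \sqrt{3}\right) 1 = - 15 \left(- \frac{2}{5} + i \sqrt{6}\right) 1 = - 15 \left(- \frac{2}{5} + i \sqrt{6}\right) = 6 - 15 i \sqrt{6}$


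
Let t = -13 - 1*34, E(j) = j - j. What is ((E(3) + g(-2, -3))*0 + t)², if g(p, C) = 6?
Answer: 2209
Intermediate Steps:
E(j) = 0
t = -47 (t = -13 - 34 = -47)
((E(3) + g(-2, -3))*0 + t)² = ((0 + 6)*0 - 47)² = (6*0 - 47)² = (0 - 47)² = (-47)² = 2209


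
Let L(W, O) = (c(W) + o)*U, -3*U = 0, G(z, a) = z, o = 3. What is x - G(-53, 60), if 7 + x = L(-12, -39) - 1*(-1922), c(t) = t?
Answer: 1968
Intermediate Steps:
U = 0 (U = -⅓*0 = 0)
L(W, O) = 0 (L(W, O) = (W + 3)*0 = (3 + W)*0 = 0)
x = 1915 (x = -7 + (0 - 1*(-1922)) = -7 + (0 + 1922) = -7 + 1922 = 1915)
x - G(-53, 60) = 1915 - 1*(-53) = 1915 + 53 = 1968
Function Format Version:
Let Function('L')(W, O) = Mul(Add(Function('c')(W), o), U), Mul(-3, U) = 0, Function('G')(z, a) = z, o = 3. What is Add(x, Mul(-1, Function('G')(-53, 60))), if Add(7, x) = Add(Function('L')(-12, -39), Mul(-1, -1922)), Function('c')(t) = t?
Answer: 1968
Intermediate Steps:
U = 0 (U = Mul(Rational(-1, 3), 0) = 0)
Function('L')(W, O) = 0 (Function('L')(W, O) = Mul(Add(W, 3), 0) = Mul(Add(3, W), 0) = 0)
x = 1915 (x = Add(-7, Add(0, Mul(-1, -1922))) = Add(-7, Add(0, 1922)) = Add(-7, 1922) = 1915)
Add(x, Mul(-1, Function('G')(-53, 60))) = Add(1915, Mul(-1, -53)) = Add(1915, 53) = 1968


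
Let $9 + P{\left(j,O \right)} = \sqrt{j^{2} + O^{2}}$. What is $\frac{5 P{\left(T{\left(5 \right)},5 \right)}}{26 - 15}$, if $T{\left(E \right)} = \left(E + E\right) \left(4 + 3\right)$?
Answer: $- \frac{45}{11} + \frac{25 \sqrt{197}}{11} \approx 27.808$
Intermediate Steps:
$T{\left(E \right)} = 14 E$ ($T{\left(E \right)} = 2 E 7 = 14 E$)
$P{\left(j,O \right)} = -9 + \sqrt{O^{2} + j^{2}}$ ($P{\left(j,O \right)} = -9 + \sqrt{j^{2} + O^{2}} = -9 + \sqrt{O^{2} + j^{2}}$)
$\frac{5 P{\left(T{\left(5 \right)},5 \right)}}{26 - 15} = \frac{5 \left(-9 + \sqrt{5^{2} + \left(14 \cdot 5\right)^{2}}\right)}{26 - 15} = \frac{5 \left(-9 + \sqrt{25 + 70^{2}}\right)}{11} = 5 \left(-9 + \sqrt{25 + 4900}\right) \frac{1}{11} = 5 \left(-9 + \sqrt{4925}\right) \frac{1}{11} = 5 \left(-9 + 5 \sqrt{197}\right) \frac{1}{11} = \left(-45 + 25 \sqrt{197}\right) \frac{1}{11} = - \frac{45}{11} + \frac{25 \sqrt{197}}{11}$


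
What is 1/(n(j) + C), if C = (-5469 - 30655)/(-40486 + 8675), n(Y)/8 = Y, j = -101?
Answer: -31811/25667164 ≈ -0.0012394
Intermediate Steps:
n(Y) = 8*Y
C = 36124/31811 (C = -36124/(-31811) = -36124*(-1/31811) = 36124/31811 ≈ 1.1356)
1/(n(j) + C) = 1/(8*(-101) + 36124/31811) = 1/(-808 + 36124/31811) = 1/(-25667164/31811) = -31811/25667164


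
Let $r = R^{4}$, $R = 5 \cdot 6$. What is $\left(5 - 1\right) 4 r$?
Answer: $12960000$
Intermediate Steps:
$R = 30$
$r = 810000$ ($r = 30^{4} = 810000$)
$\left(5 - 1\right) 4 r = \left(5 - 1\right) 4 \cdot 810000 = 4 \cdot 4 \cdot 810000 = 16 \cdot 810000 = 12960000$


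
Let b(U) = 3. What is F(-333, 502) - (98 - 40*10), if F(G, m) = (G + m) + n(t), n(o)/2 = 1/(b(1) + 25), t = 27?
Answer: 6595/14 ≈ 471.07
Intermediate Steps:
n(o) = 1/14 (n(o) = 2/(3 + 25) = 2/28 = 2*(1/28) = 1/14)
F(G, m) = 1/14 + G + m (F(G, m) = (G + m) + 1/14 = 1/14 + G + m)
F(-333, 502) - (98 - 40*10) = (1/14 - 333 + 502) - (98 - 40*10) = 2367/14 - (98 - 400) = 2367/14 - 1*(-302) = 2367/14 + 302 = 6595/14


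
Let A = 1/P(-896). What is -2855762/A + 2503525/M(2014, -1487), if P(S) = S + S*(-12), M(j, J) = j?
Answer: -56686827504283/2014 ≈ -2.8146e+10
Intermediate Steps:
P(S) = -11*S (P(S) = S - 12*S = -11*S)
A = 1/9856 (A = 1/(-11*(-896)) = 1/9856 ≈ 0.00010146)
-2855762/A + 2503525/M(2014, -1487) = -2855762/1/9856 + 2503525/2014 = -2855762*9856 + 2503525*(1/2014) = -28146390272 + 2503525/2014 = -56686827504283/2014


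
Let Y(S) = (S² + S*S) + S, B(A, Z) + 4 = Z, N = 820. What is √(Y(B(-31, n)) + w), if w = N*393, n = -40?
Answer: 6*√9058 ≈ 571.04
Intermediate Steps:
B(A, Z) = -4 + Z
Y(S) = S + 2*S² (Y(S) = (S² + S²) + S = 2*S² + S = S + 2*S²)
w = 322260 (w = 820*393 = 322260)
√(Y(B(-31, n)) + w) = √((-4 - 40)*(1 + 2*(-4 - 40)) + 322260) = √(-44*(1 + 2*(-44)) + 322260) = √(-44*(1 - 88) + 322260) = √(-44*(-87) + 322260) = √(3828 + 322260) = √326088 = 6*√9058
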